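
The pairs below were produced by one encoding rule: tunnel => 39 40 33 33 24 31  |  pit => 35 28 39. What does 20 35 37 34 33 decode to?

apron

t is letter #20 and maps to 39: an offset of 19. Letters become their 1-based position plus 19 (so a→20, b→21, …).
Undoing it on 20 35 37 34 33: 20→(20−19)÷1=1=a, 35→(35−19)÷1=16=p, 37→(37−19)÷1=18=r, 34→(34−19)÷1=15=o, 33→(33−19)÷1=14=n.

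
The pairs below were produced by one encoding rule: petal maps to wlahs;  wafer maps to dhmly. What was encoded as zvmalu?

Compare letters: p→w is +7, e→l is +7, t→a is +7 — a constant shift. Each letter is shifted forward by 7 in the alphabet (a Caesar shift of +7).
Undoing it on zvmalu: z−7=s, v−7=o, m−7=f, a−7=t, l−7=e, u−7=n.

soften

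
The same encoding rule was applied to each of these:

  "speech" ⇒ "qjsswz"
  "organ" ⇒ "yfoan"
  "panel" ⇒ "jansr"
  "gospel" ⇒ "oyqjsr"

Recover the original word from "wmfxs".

curve

s(18)→q(16) and p(15)→j(9) fit y≡11x+0 (mod 26); the inverse of 11 mod 26 is 19. Each letter's alphabet position (a=0..z=25) is mapped through 11·x+0 mod 26 — an affine cipher.
Reversing it on wmfxs: w(22)→19·(22−0)≡2=c; m(12)→19·(12−0)≡20=u; f(5)→19·(5−0)≡17=r; x(23)→19·(23−0)≡21=v; s(18)→19·(18−0)≡4=e (all mod 26).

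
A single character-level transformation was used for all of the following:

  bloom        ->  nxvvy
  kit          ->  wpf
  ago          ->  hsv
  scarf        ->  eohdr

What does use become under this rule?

bel

Two shifts are in play — +7 for a/e/i/o/u, +12 for every other letter.
For use: u(vowel)+7=b, s(cons)+12=e, e(vowel)+7=l.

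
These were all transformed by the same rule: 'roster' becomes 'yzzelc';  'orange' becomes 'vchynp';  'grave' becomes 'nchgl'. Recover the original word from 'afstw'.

tulip

A repeating key of period 2 is used — shifts +7, +11 over and over.
Reversing it on afstw: a−7=t, f−11=u, s−7=l, t−11=i, w−7=p.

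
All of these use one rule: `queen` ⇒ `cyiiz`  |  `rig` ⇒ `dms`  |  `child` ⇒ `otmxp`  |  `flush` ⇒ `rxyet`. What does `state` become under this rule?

efefi

The shift depends on letter class: consonant q→c is +12, but vowel u→y is +4. Vowels shift forward by 4 and consonants shift forward by 12.
On state: s(cons)+12=e, t(cons)+12=f, a(vowel)+4=e, t(cons)+12=f, e(vowel)+4=i.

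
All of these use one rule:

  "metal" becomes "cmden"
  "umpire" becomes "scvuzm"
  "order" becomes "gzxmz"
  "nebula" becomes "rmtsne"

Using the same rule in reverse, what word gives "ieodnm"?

Each letter's alphabet position (a=0..z=25) is mapped through 15·x+4 mod 26 — an affine cipher.
Undoing it on ieodnm: i(8)→7·(8−4)≡2=c; e(4)→7·(4−4)≡0=a; o(14)→7·(14−4)≡18=s; d(3)→7·(3−4)≡19=t; n(13)→7·(13−4)≡11=l; m(12)→7·(12−4)≡4=e (all mod 26).

castle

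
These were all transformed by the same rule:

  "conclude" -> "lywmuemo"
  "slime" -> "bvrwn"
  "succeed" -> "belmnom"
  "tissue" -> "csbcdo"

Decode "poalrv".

gerbil

Shifts by position in conclude: pos 0: c→l (+9), pos 1: o→y (+10), pos 2: n→w (+9), pos 3: c→m (+10) — repeating every 2. The shifts repeat in a cycle of length 2: positions 0,1,… shift by +9, +10, then the pattern repeats.
Decoding poalrv: p−9=g, o−10=e, a−9=r, l−10=b, r−9=i, v−10=l.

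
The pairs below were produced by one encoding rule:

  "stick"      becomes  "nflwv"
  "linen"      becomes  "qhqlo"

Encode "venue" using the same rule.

hxqhy

The output letters match the input read backwards, each shifted +3: stick reversed is kcits. Read the word backwards and shift each letter +3.
Applying it to venue: reverse → eunev; then shift: e+3=h, u+3=x, n+3=q, e+3=h, v+3=y.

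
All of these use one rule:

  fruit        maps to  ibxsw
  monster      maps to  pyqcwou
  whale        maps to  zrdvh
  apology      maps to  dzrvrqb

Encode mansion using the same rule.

Shifts by position in fruit: pos 0: f→i (+3), pos 1: r→b (+10), pos 2: u→x (+3), pos 3: i→s (+10) — repeating every 2. The shifts repeat in a cycle of length 2: positions 0,1,… shift by +3, +10, then the pattern repeats.
For mansion: m+3=p, a+10=k, n+3=q, s+10=c, i+3=l, o+10=y, n+3=q.

pkqclyq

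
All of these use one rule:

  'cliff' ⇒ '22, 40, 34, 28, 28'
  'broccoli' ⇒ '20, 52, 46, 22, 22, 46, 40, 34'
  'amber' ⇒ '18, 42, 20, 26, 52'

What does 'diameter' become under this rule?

c(#3)→22 and l(#12)→40: differences scale by 2, so n = 2·pos + 16. The formula is n = 2×(alphabet index, a=1) + 16.
On diameter: d=4→24, i=9→34, a=1→18, m=13→42, e=5→26, t=20→56, e=5→26, r=18→52.

24, 34, 18, 42, 26, 56, 26, 52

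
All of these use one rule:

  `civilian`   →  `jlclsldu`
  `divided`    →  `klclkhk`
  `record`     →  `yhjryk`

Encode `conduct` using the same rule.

The rule splits by letter class: vowels +3, consonants +7.
Applying it to conduct: c(cons)+7=j, o(vowel)+3=r, n(cons)+7=u, d(cons)+7=k, u(vowel)+3=x, c(cons)+7=j, t(cons)+7=a.

jrukxja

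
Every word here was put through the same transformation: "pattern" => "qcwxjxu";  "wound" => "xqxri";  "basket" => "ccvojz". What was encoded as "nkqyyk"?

Letter i (0-indexed) is shifted by i+1, so successive shifts are 1, 2, 3, ….
Undoing it on nkqyyk: n−1=m, k−2=i, q−3=n, y−4=u, y−5=t, k−6=e.

minute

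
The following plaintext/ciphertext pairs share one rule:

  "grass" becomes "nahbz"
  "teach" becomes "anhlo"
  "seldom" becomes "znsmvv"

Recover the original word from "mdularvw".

function

The shifts repeat in a cycle of length 2: positions 0,1,… shift by +7, +9, then the pattern repeats.
Decoding mdularvw: m−7=f, d−9=u, u−7=n, l−9=c, a−7=t, r−9=i, v−7=o, w−9=n.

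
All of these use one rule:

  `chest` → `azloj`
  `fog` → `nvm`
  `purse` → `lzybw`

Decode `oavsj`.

cloth

The output letters match the input read backwards, each shifted +7: chest reversed is tsehc. Two steps: reverse the string, then apply a Caesar shift of +7.
Decoding oavsj: shift back: o−7=h, a−7=t, v−7=o, s−7=l, j−7=c → htolc; then reverse → cloth.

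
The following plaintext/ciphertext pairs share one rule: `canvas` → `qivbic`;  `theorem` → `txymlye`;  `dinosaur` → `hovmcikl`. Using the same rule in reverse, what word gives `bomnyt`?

violet

This is an affine cipher: with a=0,…,z=25, each position x becomes (17x+8) mod 26.
Reversing it on bomnyt: b(1)→23·(1−8)≡21=v; o(14)→23·(14−8)≡8=i; m(12)→23·(12−8)≡14=o; n(13)→23·(13−8)≡11=l; y(24)→23·(24−8)≡4=e; t(19)→23·(19−8)≡19=t (all mod 26).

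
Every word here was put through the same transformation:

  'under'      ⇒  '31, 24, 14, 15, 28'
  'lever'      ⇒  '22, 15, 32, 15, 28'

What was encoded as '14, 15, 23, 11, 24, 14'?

demand

u is letter #21 and maps to 31: an offset of 10. Each letter is replaced by its alphabet position (a=1..z=26) + 10.
Decoding 14, 15, 23, 11, 24, 14: 14→(14−10)÷1=4=d, 15→(15−10)÷1=5=e, 23→(23−10)÷1=13=m, 11→(11−10)÷1=1=a, 24→(24−10)÷1=14=n, 14→(14−10)÷1=4=d.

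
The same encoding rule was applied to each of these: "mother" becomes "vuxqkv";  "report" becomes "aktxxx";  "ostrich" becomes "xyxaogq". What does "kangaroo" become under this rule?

Shifts by position in mother: pos 0: m→v (+9), pos 1: o→u (+6), pos 2: t→x (+4), pos 3: h→q (+9), pos 4: e→k (+6), pos 5: r→v (+4) — repeating every 3. The shifts repeat in a cycle of length 3: positions 0,1,… shift by +9, +6, +4, then the pattern repeats.
For kangaroo: k+9=t, a+6=g, n+4=r, g+9=p, a+6=g, r+4=v, o+9=x, o+6=u.

tgrpgvxu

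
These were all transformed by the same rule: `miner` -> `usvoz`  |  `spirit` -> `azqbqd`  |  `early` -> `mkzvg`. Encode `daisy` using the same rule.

lkqcg

Shifts by position in miner: pos 0: m→u (+8), pos 1: i→s (+10), pos 2: n→v (+8), pos 3: e→o (+10) — repeating every 2. A repeating key of period 2 is used — shifts +8, +10 over and over.
For daisy: d+8=l, a+10=k, i+8=q, s+10=c, y+8=g.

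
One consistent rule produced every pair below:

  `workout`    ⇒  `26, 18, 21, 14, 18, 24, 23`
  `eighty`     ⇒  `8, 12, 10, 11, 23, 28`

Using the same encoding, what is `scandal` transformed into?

22, 6, 4, 17, 7, 4, 15

Each letter is replaced by its alphabet position (a=1..z=26) + 3.
For scandal: s=19→22, c=3→6, a=1→4, n=14→17, d=4→7, a=1→4, l=12→15.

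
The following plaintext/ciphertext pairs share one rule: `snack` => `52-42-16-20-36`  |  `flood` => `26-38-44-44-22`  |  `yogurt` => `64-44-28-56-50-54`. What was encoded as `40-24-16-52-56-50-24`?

measure

s(#19)→52 and n(#14)→42: differences scale by 2, so n = 2·pos + 14. Each letter becomes 2×(its alphabet position, a=1..z=26) + 14.
Reversing it on 40-24-16-52-56-50-24: 40→(40−14)÷2=13=m, 24→(24−14)÷2=5=e, 16→(16−14)÷2=1=a, 52→(52−14)÷2=19=s, 56→(56−14)÷2=21=u, 50→(50−14)÷2=18=r, 24→(24−14)÷2=5=e.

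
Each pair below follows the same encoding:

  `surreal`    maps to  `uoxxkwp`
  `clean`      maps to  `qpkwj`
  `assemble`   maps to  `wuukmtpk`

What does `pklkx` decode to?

s(18)→u(20) and u(20)→o(14) fit y≡23x+22 (mod 26); the inverse of 23 mod 26 is 17. This is an affine cipher: with a=0,…,z=25, each position x becomes (23x+22) mod 26.
Decoding pklkx: p(15)→17·(15−22)≡11=l; k(10)→17·(10−22)≡4=e; l(11)→17·(11−22)≡21=v; k(10)→17·(10−22)≡4=e; x(23)→17·(23−22)≡17=r (all mod 26).

lever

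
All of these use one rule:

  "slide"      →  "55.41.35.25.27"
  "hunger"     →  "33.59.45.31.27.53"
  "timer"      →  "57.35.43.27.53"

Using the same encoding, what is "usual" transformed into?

59.55.59.19.41

s(#19)→55 and l(#12)→41: differences scale by 2, so n = 2·pos + 17. With a=1..z=26, the number is 2·pos + 17.
Applying it to usual: u=21→59, s=19→55, u=21→59, a=1→19, l=12→41.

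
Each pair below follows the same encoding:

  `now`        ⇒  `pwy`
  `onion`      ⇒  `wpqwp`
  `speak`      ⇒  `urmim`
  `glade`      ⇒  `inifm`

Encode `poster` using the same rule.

rwuvmt

The rule splits by letter class: vowels +8, consonants +2.
On poster: p(cons)+2=r, o(vowel)+8=w, s(cons)+2=u, t(cons)+2=v, e(vowel)+8=m, r(cons)+2=t.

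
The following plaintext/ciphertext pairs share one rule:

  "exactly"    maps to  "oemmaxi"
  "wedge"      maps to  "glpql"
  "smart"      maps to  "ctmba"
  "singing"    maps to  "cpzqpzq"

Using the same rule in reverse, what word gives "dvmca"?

toast

Shifts by position in exactly: pos 0: e→o (+10), pos 1: x→e (+7), pos 2: a→m (+12), pos 3: c→m (+10), pos 4: t→a (+7), pos 5: l→x (+12) — repeating every 3. It's a Vigenère-style cipher with numeric key [10,7,12]: position i shifts by key[i mod 3].
Reversing it on dvmca: d−10=t, v−7=o, m−12=a, c−10=s, a−7=t.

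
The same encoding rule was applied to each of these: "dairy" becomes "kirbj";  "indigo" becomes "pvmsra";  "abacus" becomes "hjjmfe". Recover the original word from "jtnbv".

In dairy: d→k is +7, a→i is +8, i→r is +9, r→b is +10 — the shift increases by 1 each position. Each letter shifts forward by (position + 7), i.e. 7, 8, 9, … — the shift grows by one for each successive letter.
Reversing it on jtnbv: j−7=c, t−8=l, n−9=e, b−10=r, v−11=k.

clerk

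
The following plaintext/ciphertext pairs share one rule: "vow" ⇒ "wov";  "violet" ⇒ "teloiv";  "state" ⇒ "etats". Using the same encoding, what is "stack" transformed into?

kcats

The output letters match the input read backwards: vow reversed is wov. It's just the letters in reverse order.
For stack: reverse → kcats.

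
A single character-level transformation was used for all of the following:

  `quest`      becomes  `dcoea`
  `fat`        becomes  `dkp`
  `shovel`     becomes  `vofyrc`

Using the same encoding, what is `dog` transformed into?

qyn

The output letters match the input read backwards, each shifted +10: quest reversed is tseuq. Two steps: reverse the string, then apply a Caesar shift of +10.
For dog: reverse → god; then shift: g+10=q, o+10=y, d+10=n.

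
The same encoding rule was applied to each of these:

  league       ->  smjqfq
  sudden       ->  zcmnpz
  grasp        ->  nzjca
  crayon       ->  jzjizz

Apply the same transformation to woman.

dwvky

In league: l→s is +7, e→m is +8, a→j is +9, g→q is +10 — the shift increases by 1 each position. Letter i (0-indexed) is shifted by i+7, so successive shifts are 7, 8, 9, ….
For woman: w+7=d, o+8=w, m+9=v, a+10=k, n+11=y.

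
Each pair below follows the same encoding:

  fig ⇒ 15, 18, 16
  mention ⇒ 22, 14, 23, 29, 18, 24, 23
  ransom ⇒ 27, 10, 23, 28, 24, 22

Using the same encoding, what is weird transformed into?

32, 14, 18, 27, 13

f is letter #6 and maps to 15: an offset of 9. The number is (letter's place in the alphabet, a=1) + 9.
Applying it to weird: w=23→32, e=5→14, i=9→18, r=18→27, d=4→13.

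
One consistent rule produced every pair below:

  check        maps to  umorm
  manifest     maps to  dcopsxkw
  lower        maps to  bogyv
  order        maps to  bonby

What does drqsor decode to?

height

Read the word backwards and shift each letter +10.
Reversing it on drqsor: shift back: d−10=t, r−10=h, q−10=g, s−10=i, o−10=e, r−10=h → thgieh; then reverse → height.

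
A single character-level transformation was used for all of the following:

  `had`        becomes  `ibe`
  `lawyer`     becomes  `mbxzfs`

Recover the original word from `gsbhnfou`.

Compare letters: h→i is +1, a→b is +1, d→e is +1 — a constant shift. Every letter moves 1 place later in the alphabet, wrapping around z→a.
Decoding gsbhnfou: g−1=f, s−1=r, b−1=a, h−1=g, n−1=m, f−1=e, o−1=n, u−1=t.

fragment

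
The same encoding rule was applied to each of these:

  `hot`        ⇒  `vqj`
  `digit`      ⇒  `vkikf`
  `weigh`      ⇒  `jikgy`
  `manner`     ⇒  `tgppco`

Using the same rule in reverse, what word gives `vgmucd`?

The word is reversed, then every letter is shifted forward by 2.
Reversing it on vgmucd: shift back: v−2=t, g−2=e, m−2=k, u−2=s, c−2=a, d−2=b → teksab; then reverse → basket.

basket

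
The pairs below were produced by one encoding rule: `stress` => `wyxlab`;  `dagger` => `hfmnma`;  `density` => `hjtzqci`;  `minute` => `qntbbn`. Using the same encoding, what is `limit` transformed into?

pnspb

In stress: s→w is +4, t→y is +5, r→x is +6, e→l is +7 — the shift increases by 1 each position. Letter i (0-indexed) is shifted by i+4, so successive shifts are 4, 5, 6, ….
Applying it to limit: l+4=p, i+5=n, m+6=s, i+7=p, t+8=b.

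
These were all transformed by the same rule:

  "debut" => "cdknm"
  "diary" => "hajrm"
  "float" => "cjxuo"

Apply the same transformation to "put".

cdy

The output letters match the input read backwards, each shifted +9: debut reversed is tubed. Two steps: reverse the string, then apply a Caesar shift of +9.
For put: reverse → tup; then shift: t+9=c, u+9=d, p+9=y.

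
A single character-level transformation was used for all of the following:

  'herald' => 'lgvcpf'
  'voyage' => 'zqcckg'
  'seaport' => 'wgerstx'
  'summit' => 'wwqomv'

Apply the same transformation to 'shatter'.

wjevxgv

Shifts by position in herald: pos 0: h→l (+4), pos 1: e→g (+2), pos 2: r→v (+4), pos 3: a→c (+2) — repeating every 2. The shifts repeat in a cycle of length 2: positions 0,1,… shift by +4, +2, then the pattern repeats.
On shatter: s+4=w, h+2=j, a+4=e, t+2=v, t+4=x, e+2=g, r+4=v.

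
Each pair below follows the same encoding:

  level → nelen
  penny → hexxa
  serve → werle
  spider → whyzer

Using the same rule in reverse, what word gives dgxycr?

l(11)→n(13) and e(4)→e(4) fit y≡5x+10 (mod 26); the inverse of 5 mod 26 is 21. Treating letters as 0–25, the rule is x ↦ 5x + 10 (mod 26).
Decoding dgxycr: d(3)→21·(3−10)≡9=j; g(6)→21·(6−10)≡20=u; x(23)→21·(23−10)≡13=n; y(24)→21·(24−10)≡8=i; c(2)→21·(2−10)≡14=o; r(17)→21·(17−10)≡17=r (all mod 26).

junior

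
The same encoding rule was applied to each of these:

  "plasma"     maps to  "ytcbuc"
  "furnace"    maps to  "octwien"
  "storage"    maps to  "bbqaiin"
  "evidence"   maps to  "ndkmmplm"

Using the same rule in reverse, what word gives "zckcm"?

Shifts by position in plasma: pos 0: p→y (+9), pos 1: l→t (+8), pos 2: a→c (+2), pos 3: s→b (+9), pos 4: m→u (+8), pos 5: a→c (+2) — repeating every 3. A repeating key of period 3 is used — shifts +9, +8, +2 over and over.
Decoding zckcm: z−9=q, c−8=u, k−2=i, c−9=t, m−8=e.

quite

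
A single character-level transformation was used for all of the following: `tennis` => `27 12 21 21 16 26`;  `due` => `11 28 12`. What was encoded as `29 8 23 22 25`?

vapor

t is letter #20 and maps to 27: an offset of 7. The number is (letter's place in the alphabet, a=1) + 7.
Decoding 29 8 23 22 25: 29→(29−7)÷1=22=v, 8→(8−7)÷1=1=a, 23→(23−7)÷1=16=p, 22→(22−7)÷1=15=o, 25→(25−7)÷1=18=r.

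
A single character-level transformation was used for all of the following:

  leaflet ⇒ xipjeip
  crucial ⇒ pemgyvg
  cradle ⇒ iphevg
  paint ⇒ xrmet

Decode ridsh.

The output letters match the input read backwards, each shifted +4: leaflet reversed is telfael. The word is reversed, then every letter is shifted forward by 4.
Reversing it on ridsh: shift back: r−4=n, i−4=e, d−4=z, s−4=o, h−4=d → nezod; then reverse → dozen.

dozen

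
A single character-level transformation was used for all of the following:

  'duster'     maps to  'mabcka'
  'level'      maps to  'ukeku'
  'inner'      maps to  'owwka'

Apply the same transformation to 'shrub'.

bqaak

The shift depends on letter class: consonant d→m is +9, but vowel u→a is +6. Two shifts are in play — +6 for a/e/i/o/u, +9 for every other letter.
Applying it to shrub: s(cons)+9=b, h(cons)+9=q, r(cons)+9=a, u(vowel)+6=a, b(cons)+9=k.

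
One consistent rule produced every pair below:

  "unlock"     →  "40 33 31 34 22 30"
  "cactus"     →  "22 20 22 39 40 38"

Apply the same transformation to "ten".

u is letter #21 and maps to 40: an offset of 19. Letters become their 1-based position plus 19 (so a→20, b→21, …).
On ten: t=20→39, e=5→24, n=14→33.

39 24 33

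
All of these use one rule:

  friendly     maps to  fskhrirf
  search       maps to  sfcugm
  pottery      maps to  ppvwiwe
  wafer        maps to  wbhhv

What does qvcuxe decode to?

quartz

In friendly: f→f is +0, r→s is +1, i→k is +2, e→h is +3 — the shift increases by 1 each position. Letter i (0-indexed) is shifted by i+0, so successive shifts are 0, 1, 2, ….
Decoding qvcuxe: q−0=q, v−1=u, c−2=a, u−3=r, x−4=t, e−5=z.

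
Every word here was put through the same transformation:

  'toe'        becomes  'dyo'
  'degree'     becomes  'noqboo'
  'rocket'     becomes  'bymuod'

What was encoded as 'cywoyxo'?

Compare letters: t→d is +10, o→y is +10, e→o is +10 — a constant shift. Every letter moves 10 places later in the alphabet, wrapping around z→a.
Decoding cywoyxo: c−10=s, y−10=o, w−10=m, o−10=e, y−10=o, x−10=n, o−10=e.

someone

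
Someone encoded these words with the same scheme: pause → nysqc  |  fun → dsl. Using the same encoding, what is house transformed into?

fmsqc

Compare letters: p→n is +24, a→y is +24, u→s is +24 — a constant shift. This is a Caesar cipher with shift 24.
For house: h+24=f, o+24=m, u+24=s, s+24=q, e+24=c.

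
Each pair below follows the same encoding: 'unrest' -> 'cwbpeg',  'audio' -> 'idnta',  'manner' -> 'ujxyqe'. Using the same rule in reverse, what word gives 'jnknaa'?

Each letter shifts forward by (position + 8), i.e. 8, 9, 10, … — the shift grows by one for each successive letter.
Decoding jnknaa: j−8=b, n−9=e, k−10=a, n−11=c, a−12=o, a−13=n.

beacon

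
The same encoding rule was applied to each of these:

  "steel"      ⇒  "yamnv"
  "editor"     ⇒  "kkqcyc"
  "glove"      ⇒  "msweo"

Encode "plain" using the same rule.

In steel: s→y is +6, t→a is +7, e→m is +8, e→n is +9 — the shift increases by 1 each position. Each letter shifts forward by (position + 6), i.e. 6, 7, 8, … — the shift grows by one for each successive letter.
On plain: p+6=v, l+7=s, a+8=i, i+9=r, n+10=x.

vsirx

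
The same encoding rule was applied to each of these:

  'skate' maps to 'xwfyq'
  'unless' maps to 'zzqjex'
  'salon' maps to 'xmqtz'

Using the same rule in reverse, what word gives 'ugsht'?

The shifts repeat in a cycle of length 3: positions 0,1,… shift by +5, +12, +5, then the pattern repeats.
Undoing it on ugsht: u−5=p, g−12=u, s−5=n, h−5=c, t−12=h.

punch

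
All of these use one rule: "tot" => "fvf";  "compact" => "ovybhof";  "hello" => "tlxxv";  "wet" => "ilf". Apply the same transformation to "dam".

Two shifts are in play — +7 for a/e/i/o/u, +12 for every other letter.
Applying it to dam: d(cons)+12=p, a(vowel)+7=h, m(cons)+12=y.

phy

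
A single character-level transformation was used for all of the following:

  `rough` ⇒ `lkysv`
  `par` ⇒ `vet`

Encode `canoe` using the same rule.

isreg

The output letters match the input read backwards, each shifted +4: rough reversed is hguor. Read the word backwards and shift each letter +4.
For canoe: reverse → eonac; then shift: e+4=i, o+4=s, n+4=r, a+4=e, c+4=g.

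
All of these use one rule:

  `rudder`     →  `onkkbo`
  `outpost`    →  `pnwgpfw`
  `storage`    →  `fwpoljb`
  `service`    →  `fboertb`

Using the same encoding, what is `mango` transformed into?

r(17)→o(14) and u(20)→n(13) fit y≡17x+11 (mod 26); the inverse of 17 mod 26 is 23. This is an affine cipher: with a=0,…,z=25, each position x becomes (17x+11) mod 26.
For mango: m(12)→17·12+11≡7=h; a(0)→17·0+11≡11=l; n(13)→17·13+11≡24=y; g(6)→17·6+11≡9=j; o(14)→17·14+11≡15=p (all mod 26).

hlyjp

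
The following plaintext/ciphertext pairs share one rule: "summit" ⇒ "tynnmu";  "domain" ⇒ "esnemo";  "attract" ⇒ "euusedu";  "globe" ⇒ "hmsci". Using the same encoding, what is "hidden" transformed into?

imeeio

The shift depends on letter class: consonant s→t is +1, but vowel u→y is +4. The rule splits by letter class: vowels +4, consonants +1.
On hidden: h(cons)+1=i, i(vowel)+4=m, d(cons)+1=e, d(cons)+1=e, e(vowel)+4=i, n(cons)+1=o.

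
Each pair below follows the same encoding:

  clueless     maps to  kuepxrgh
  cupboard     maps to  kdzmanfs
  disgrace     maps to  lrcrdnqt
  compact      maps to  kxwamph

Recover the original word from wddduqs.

outside

The shift increases by 1 at each position, starting from +8: 8, 9, 10, ….
Decoding wddduqs: w−8=o, d−9=u, d−10=t, d−11=s, u−12=i, q−13=d, s−14=e.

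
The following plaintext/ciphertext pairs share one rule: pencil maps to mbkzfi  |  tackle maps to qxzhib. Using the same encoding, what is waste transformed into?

txpqb

Compare letters: p→m is +23, e→b is +23, n→k is +23 — a constant shift. Every letter moves 23 places later in the alphabet, wrapping around z→a.
Applying it to waste: w+23=t, a+23=x, s+23=p, t+23=q, e+23=b.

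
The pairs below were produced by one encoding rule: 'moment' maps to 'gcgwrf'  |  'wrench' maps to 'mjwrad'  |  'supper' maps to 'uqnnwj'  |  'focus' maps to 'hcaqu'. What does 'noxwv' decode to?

m(12)→g(6) and o(14)→c(2) fit y≡11x+4 (mod 26); the inverse of 11 mod 26 is 19. Treating letters as 0–25, the rule is x ↦ 11x + 4 (mod 26).
Undoing it on noxwv: n(13)→19·(13−4)≡15=p; o(14)→19·(14−4)≡8=i; x(23)→19·(23−4)≡23=x; w(22)→19·(22−4)≡4=e; v(21)→19·(21−4)≡11=l (all mod 26).

pixel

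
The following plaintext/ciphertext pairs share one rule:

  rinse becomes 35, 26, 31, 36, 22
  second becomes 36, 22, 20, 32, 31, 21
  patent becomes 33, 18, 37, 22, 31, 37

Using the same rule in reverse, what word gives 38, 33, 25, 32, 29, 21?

Letters become their 1-based position plus 17 (so a→18, b→19, …).
Decoding 38, 33, 25, 32, 29, 21: 38→(38−17)÷1=21=u, 33→(33−17)÷1=16=p, 25→(25−17)÷1=8=h, 32→(32−17)÷1=15=o, 29→(29−17)÷1=12=l, 21→(21−17)÷1=4=d.

uphold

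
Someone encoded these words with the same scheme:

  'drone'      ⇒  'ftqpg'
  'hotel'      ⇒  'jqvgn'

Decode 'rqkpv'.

Every letter moves 2 places later in the alphabet, wrapping around z→a.
Decoding rqkpv: r−2=p, q−2=o, k−2=i, p−2=n, v−2=t.

point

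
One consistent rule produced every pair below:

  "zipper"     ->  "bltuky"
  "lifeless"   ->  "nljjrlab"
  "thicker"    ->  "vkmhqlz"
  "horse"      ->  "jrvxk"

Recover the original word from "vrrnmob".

In zipper: z→b is +2, i→l is +3, p→t is +4, p→u is +5 — the shift increases by 1 each position. Each letter shifts forward by (position + 2), i.e. 2, 3, 4, … — the shift grows by one for each successive letter.
Undoing it on vrrnmob: v−2=t, r−3=o, r−4=n, n−5=i, m−6=g, o−7=h, b−8=t.

tonight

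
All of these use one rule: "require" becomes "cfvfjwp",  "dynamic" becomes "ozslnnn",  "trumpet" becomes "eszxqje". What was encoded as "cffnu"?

Shifts by position in require: pos 0: r→c (+11), pos 1: e→f (+1), pos 2: q→v (+5), pos 3: u→f (+11), pos 4: i→j (+1), pos 5: r→w (+5) — repeating every 3. It's a Vigenère-style cipher with numeric key [11,1,5]: position i shifts by key[i mod 3].
Undoing it on cffnu: c−11=r, f−1=e, f−5=a, n−11=c, u−1=t.

react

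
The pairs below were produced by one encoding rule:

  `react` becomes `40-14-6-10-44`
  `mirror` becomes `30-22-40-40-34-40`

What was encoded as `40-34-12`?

r(#18)→40 and e(#5)→14: differences scale by 2, so n = 2·pos + 4. Each letter becomes 2×(its alphabet position, a=1..z=26) + 4.
Decoding 40-34-12: 40→(40−4)÷2=18=r, 34→(34−4)÷2=15=o, 12→(12−4)÷2=4=d.

rod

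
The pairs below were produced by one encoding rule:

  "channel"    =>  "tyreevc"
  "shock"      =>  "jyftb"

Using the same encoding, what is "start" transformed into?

Compare letters: c→t is +17, h→y is +17, a→r is +17 — a constant shift. Every letter moves 17 places later in the alphabet, wrapping around z→a.
Applying it to start: s+17=j, t+17=k, a+17=r, r+17=i, t+17=k.

jkrik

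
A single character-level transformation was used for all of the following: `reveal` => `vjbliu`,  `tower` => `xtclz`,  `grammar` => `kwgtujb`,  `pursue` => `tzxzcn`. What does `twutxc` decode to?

prompt

The shift increases by 1 at each position, starting from +4: 4, 5, 6, ….
Reversing it on twutxc: t−4=p, w−5=r, u−6=o, t−7=m, x−8=p, c−9=t.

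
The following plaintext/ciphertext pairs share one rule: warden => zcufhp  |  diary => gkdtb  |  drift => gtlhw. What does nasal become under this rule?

Shifts by position in warden: pos 0: w→z (+3), pos 1: a→c (+2), pos 2: r→u (+3), pos 3: d→f (+2) — repeating every 2. It's a Vigenère-style cipher with numeric key [3,2]: position i shifts by key[i mod 2].
On nasal: n+3=q, a+2=c, s+3=v, a+2=c, l+3=o.

qcvco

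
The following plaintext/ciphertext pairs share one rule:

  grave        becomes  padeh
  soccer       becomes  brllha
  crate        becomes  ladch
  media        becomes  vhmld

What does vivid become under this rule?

elelm

The shift depends on letter class: consonant g→p is +9, but vowel a→d is +3. Vowels shift forward by 3 and consonants shift forward by 9.
Applying it to vivid: v(cons)+9=e, i(vowel)+3=l, v(cons)+9=e, i(vowel)+3=l, d(cons)+9=m.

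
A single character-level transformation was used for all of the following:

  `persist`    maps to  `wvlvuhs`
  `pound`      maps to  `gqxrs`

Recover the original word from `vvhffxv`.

The output letters match the input read backwards, each shifted +3: persist reversed is tsisrep. Read the word backwards and shift each letter +3.
Undoing it on vvhffxv: shift back: v−3=s, v−3=s, h−3=e, f−3=c, f−3=c, x−3=u, v−3=s → sseccus; then reverse → success.

success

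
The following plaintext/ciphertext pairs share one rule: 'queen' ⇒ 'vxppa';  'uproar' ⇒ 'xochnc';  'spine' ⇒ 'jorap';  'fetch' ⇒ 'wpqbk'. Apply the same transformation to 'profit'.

This is an affine cipher: with a=0,…,z=25, each position x becomes (7x+13) mod 26.
For profit: p(15)→7·15+13≡14=o; r(17)→7·17+13≡2=c; o(14)→7·14+13≡7=h; f(5)→7·5+13≡22=w; i(8)→7·8+13≡17=r; t(19)→7·19+13≡16=q (all mod 26).

ochwrq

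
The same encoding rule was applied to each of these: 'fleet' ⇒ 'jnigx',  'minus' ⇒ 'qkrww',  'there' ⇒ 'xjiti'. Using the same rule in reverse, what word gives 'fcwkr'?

Shifts by position in fleet: pos 0: f→j (+4), pos 1: l→n (+2), pos 2: e→i (+4), pos 3: e→g (+2) — repeating every 2. The shifts repeat in a cycle of length 2: positions 0,1,… shift by +4, +2, then the pattern repeats.
Reversing it on fcwkr: f−4=b, c−2=a, w−4=s, k−2=i, r−4=n.

basin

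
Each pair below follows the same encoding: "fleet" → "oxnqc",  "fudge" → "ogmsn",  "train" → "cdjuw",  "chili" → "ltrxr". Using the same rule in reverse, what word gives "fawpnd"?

wonder

Shifts by position in fleet: pos 0: f→o (+9), pos 1: l→x (+12), pos 2: e→n (+9), pos 3: e→q (+12) — repeating every 2. A repeating key of period 2 is used — shifts +9, +12 over and over.
Decoding fawpnd: f−9=w, a−12=o, w−9=n, p−12=d, n−9=e, d−12=r.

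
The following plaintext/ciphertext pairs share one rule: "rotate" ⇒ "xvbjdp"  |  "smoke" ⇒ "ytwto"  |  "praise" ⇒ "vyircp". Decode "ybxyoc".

In rotate: r→x is +6, o→v is +7, t→b is +8, a→j is +9 — the shift increases by 1 each position. Letter i (0-indexed) is shifted by i+6, so successive shifts are 6, 7, 8, ….
Reversing it on ybxyoc: y−6=s, b−7=u, x−8=p, y−9=p, o−10=e, c−11=r.

supper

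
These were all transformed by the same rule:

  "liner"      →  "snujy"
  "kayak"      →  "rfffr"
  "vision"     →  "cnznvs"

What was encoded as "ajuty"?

tenor

Shifts by position in liner: pos 0: l→s (+7), pos 1: i→n (+5), pos 2: n→u (+7), pos 3: e→j (+5) — repeating every 2. A repeating key of period 2 is used — shifts +7, +5 over and over.
Decoding ajuty: a−7=t, j−5=e, u−7=n, t−5=o, y−7=r.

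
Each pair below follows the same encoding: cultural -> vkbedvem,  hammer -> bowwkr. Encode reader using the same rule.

Two steps: reverse the string, then apply a Caesar shift of +10.
For reader: reverse → redaer; then shift: r+10=b, e+10=o, d+10=n, a+10=k, e+10=o, r+10=b.

bonkob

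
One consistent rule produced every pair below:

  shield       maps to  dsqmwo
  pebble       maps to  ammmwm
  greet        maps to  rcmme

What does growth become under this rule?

Two shifts are in play — +8 for a/e/i/o/u, +11 for every other letter.
Applying it to growth: g(cons)+11=r, r(cons)+11=c, o(vowel)+8=w, w(cons)+11=h, t(cons)+11=e, h(cons)+11=s.

rcwhes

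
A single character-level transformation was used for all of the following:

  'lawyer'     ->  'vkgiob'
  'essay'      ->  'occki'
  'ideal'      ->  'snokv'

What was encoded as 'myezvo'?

Compare letters: l→v is +10, a→k is +10, w→g is +10 — a constant shift. Each letter is shifted forward by 10 in the alphabet (a Caesar shift of +10).
Undoing it on myezvo: m−10=c, y−10=o, e−10=u, z−10=p, v−10=l, o−10=e.

couple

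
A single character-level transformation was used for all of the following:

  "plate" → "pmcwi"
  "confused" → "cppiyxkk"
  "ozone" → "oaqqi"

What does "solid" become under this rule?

spnlh

Each letter shifts forward by its position index (0, 1, 2, …) — the shift grows by one for each successive letter.
On solid: s+0=s, o+1=p, l+2=n, i+3=l, d+4=h.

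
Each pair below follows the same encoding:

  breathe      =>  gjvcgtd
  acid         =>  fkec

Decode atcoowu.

The output letters match the input read backwards, each shifted +2: breathe reversed is ehtaerb. Two steps: reverse the string, then apply a Caesar shift of +2.
Reversing it on atcoowu: shift back: a−2=y, t−2=r, c−2=a, o−2=m, o−2=m, w−2=u, u−2=s → yrammus; then reverse → summary.

summary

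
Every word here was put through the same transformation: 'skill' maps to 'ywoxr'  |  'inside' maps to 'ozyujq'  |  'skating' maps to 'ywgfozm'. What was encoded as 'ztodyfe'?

Shifts by position in skill: pos 0: s→y (+6), pos 1: k→w (+12), pos 2: i→o (+6), pos 3: l→x (+12) — repeating every 2. A repeating key of period 2 is used — shifts +6, +12 over and over.
Decoding ztodyfe: z−6=t, t−12=h, o−6=i, d−12=r, y−6=s, f−12=t, e−6=y.

thirsty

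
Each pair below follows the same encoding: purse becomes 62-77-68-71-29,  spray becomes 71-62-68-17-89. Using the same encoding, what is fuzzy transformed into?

32-77-92-92-89

p(#16)→62 and u(#21)→77: differences scale by 3, so n = 3·pos + 14. Each letter becomes 3×(its alphabet position, a=1..z=26) + 14.
On fuzzy: f=6→32, u=21→77, z=26→92, z=26→92, y=25→89.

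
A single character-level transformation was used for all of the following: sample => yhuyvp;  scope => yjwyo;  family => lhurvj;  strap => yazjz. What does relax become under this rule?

In sample: s→y is +6, a→h is +7, m→u is +8, p→y is +9 — the shift increases by 1 each position. Each letter shifts forward by (position + 6), i.e. 6, 7, 8, … — the shift grows by one for each successive letter.
For relax: r+6=x, e+7=l, l+8=t, a+9=j, x+10=h.

xltjh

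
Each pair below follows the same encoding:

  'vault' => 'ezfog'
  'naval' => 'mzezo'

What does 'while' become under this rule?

Each pair mirrors across the alphabet (v↔e, a↔z, u↔f): positions sum to 25. Letters are reflected about the middle of the alphabet (position → 25−position): Atbash.
Applying it to while: w↔d, h↔s, i↔r, l↔o, e↔v.

dsrov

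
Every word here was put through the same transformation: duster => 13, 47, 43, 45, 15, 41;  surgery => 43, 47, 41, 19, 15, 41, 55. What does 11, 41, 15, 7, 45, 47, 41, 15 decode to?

d(#4)→13 and u(#21)→47: differences scale by 2, so n = 2·pos + 5. The formula is n = 2×(alphabet index, a=1) + 5.
Undoing it on 11, 41, 15, 7, 45, 47, 41, 15: 11→(11−5)÷2=3=c, 41→(41−5)÷2=18=r, 15→(15−5)÷2=5=e, 7→(7−5)÷2=1=a, 45→(45−5)÷2=20=t, 47→(47−5)÷2=21=u, 41→(41−5)÷2=18=r, 15→(15−5)÷2=5=e.

creature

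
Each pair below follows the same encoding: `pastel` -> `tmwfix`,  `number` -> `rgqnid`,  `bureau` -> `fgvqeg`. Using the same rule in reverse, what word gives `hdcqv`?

A repeating key of period 2 is used — shifts +4, +12 over and over.
Undoing it on hdcqv: h−4=d, d−12=r, c−4=y, q−12=e, v−4=r.

dryer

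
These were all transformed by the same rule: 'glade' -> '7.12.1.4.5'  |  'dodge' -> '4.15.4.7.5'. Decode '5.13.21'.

g is letter #7 and maps to 7: an offset of 0. Letters become their 1-indexed alphabet positions: a=1 … z=26.
Decoding 5.13.21: 5=e, 13=m, 21=u.

emu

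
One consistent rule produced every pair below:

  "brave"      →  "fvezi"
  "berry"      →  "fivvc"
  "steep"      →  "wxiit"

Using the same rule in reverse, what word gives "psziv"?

It's a constant shift of +4 (ROT4).
Reversing it on psziv: p−4=l, s−4=o, z−4=v, i−4=e, v−4=r.

lover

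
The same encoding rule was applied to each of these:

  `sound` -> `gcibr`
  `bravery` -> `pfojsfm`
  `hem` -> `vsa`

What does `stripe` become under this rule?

Compare letters: s→g is +14, o→c is +14, u→i is +14 — a constant shift. Every letter moves 14 places later in the alphabet, wrapping around z→a.
For stripe: s+14=g, t+14=h, r+14=f, i+14=w, p+14=d, e+14=s.

ghfwds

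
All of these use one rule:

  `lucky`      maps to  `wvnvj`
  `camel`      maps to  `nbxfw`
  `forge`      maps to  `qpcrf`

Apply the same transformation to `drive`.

ocjgf

Two shifts are in play — +1 for a/e/i/o/u, +11 for every other letter.
Applying it to drive: d(cons)+11=o, r(cons)+11=c, i(vowel)+1=j, v(cons)+11=g, e(vowel)+1=f.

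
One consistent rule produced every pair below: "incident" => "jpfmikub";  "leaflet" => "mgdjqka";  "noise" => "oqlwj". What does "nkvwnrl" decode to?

In incident: i→j is +1, n→p is +2, c→f is +3, i→m is +4 — the shift increases by 1 each position. The shift increases by 1 at each position, starting from +1: 1, 2, 3, ….
Undoing it on nkvwnrl: n−1=m, k−2=i, v−3=s, w−4=s, n−5=i, r−6=l, l−7=e.

missile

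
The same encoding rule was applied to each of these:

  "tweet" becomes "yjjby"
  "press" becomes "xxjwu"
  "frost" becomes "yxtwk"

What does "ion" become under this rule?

The output letters match the input read backwards, each shifted +5: tweet reversed is teewt. Two steps: reverse the string, then apply a Caesar shift of +5.
For ion: reverse → noi; then shift: n+5=s, o+5=t, i+5=n.

stn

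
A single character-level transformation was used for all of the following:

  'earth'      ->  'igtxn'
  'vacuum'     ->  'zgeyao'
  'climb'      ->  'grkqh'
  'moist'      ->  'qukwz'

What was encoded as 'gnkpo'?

Shifts by position in earth: pos 0: e→i (+4), pos 1: a→g (+6), pos 2: r→t (+2), pos 3: t→x (+4), pos 4: h→n (+6) — repeating every 3. The shifts repeat in a cycle of length 3: positions 0,1,… shift by +4, +6, +2, then the pattern repeats.
Decoding gnkpo: g−4=c, n−6=h, k−2=i, p−4=l, o−6=i.

chili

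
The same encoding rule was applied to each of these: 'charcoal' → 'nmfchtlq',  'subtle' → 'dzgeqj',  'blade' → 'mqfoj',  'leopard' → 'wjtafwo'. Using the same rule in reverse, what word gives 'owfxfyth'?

Shifts by position in charcoal: pos 0: c→n (+11), pos 1: h→m (+5), pos 2: a→f (+5), pos 3: r→c (+11), pos 4: c→h (+5), pos 5: o→t (+5) — repeating every 3. A repeating key of period 3 is used — shifts +11, +5, +5 over and over.
Reversing it on owfxfyth: o−11=d, w−5=r, f−5=a, x−11=m, f−5=a, y−5=t, t−11=i, h−5=c.

dramatic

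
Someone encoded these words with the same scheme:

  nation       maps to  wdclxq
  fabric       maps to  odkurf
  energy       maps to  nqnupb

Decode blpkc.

sight

Shifts by position in nation: pos 0: n→w (+9), pos 1: a→d (+3), pos 2: t→c (+9), pos 3: i→l (+3) — repeating every 2. The shifts repeat in a cycle of length 2: positions 0,1,… shift by +9, +3, then the pattern repeats.
Undoing it on blpkc: b−9=s, l−3=i, p−9=g, k−3=h, c−9=t.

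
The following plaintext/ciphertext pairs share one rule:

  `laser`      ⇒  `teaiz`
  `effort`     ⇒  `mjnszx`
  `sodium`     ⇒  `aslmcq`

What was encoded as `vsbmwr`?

notion

The shifts repeat in a cycle of length 2: positions 0,1,… shift by +8, +4, then the pattern repeats.
Undoing it on vsbmwr: v−8=n, s−4=o, b−8=t, m−4=i, w−8=o, r−4=n.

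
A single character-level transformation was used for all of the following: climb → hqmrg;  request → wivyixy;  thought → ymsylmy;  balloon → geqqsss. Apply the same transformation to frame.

kweri

Two shifts are in play — +4 for a/e/i/o/u, +5 for every other letter.
On frame: f(cons)+5=k, r(cons)+5=w, a(vowel)+4=e, m(cons)+5=r, e(vowel)+4=i.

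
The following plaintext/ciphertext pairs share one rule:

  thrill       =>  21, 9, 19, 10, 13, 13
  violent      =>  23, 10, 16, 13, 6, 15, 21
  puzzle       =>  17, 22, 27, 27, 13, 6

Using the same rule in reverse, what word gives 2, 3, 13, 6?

Each letter is replaced by its alphabet position (a=1..z=26) + 1.
Decoding 2, 3, 13, 6: 2→(2−1)÷1=1=a, 3→(3−1)÷1=2=b, 13→(13−1)÷1=12=l, 6→(6−1)÷1=5=e.

able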